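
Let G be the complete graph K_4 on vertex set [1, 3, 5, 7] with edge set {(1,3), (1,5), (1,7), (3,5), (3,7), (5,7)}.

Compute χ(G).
Clique number ω(G) = 4 (lower bound: χ ≥ ω).
The clique on [1, 3, 5, 7] has size 4, forcing χ ≥ 4, and the coloring below uses 4 colors, so χ(G) = 4.
A valid 4-coloring: color 1: [3]; color 2: [5]; color 3: [7]; color 4: [1].

χ(G) = 4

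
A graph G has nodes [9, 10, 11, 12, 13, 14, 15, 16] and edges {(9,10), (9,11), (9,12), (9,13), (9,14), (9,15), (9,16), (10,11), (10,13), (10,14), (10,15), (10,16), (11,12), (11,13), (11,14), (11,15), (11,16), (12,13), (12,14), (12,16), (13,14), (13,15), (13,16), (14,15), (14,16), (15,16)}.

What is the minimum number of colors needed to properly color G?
Clique number ω(G) = 7 (lower bound: χ ≥ ω).
The clique on [9, 10, 11, 13, 14, 15, 16] has size 7, forcing χ ≥ 7, and the coloring below uses 7 colors, so χ(G) = 7.
A valid 7-coloring: color 1: [16]; color 2: [11]; color 3: [14]; color 4: [13]; color 5: [9]; color 6: [12, 15]; color 7: [10].

χ(G) = 7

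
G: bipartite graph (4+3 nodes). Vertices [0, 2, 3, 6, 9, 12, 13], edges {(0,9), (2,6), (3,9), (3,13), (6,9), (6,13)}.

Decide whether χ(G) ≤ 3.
A valid 3-coloring: color 1: [2, 9, 12, 13]; color 2: [0, 3, 6].
(χ(G) = 2 ≤ 3.)

Yes, G is 3-colorable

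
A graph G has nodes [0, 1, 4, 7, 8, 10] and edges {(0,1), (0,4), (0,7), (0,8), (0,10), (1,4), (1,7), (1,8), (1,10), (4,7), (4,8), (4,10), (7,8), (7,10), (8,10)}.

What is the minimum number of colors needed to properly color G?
Clique number ω(G) = 6 (lower bound: χ ≥ ω).
The clique on [0, 1, 4, 7, 8, 10] has size 6, forcing χ ≥ 6, and the coloring below uses 6 colors, so χ(G) = 6.
A valid 6-coloring: color 1: [8]; color 2: [10]; color 3: [7]; color 4: [4]; color 5: [0]; color 6: [1].

χ(G) = 6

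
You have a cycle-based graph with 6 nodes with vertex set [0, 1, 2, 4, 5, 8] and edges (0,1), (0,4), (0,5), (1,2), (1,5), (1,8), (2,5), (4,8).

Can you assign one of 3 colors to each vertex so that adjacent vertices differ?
A valid 3-coloring: color 1: [1, 4]; color 2: [0, 2, 8]; color 3: [5].
(χ(G) = 3 ≤ 3.)

Yes, G is 3-colorable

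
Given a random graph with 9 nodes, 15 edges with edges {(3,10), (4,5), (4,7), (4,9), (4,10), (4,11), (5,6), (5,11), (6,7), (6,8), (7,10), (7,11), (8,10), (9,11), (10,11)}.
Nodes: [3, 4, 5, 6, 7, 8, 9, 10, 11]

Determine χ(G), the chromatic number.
χ(G) = 4

Clique number ω(G) = 4 (lower bound: χ ≥ ω).
The clique on [4, 7, 10, 11] has size 4, forcing χ ≥ 4, and the coloring below uses 4 colors, so χ(G) = 4.
A valid 4-coloring: color 1: [3, 4, 6]; color 2: [5, 9, 10]; color 3: [8, 11]; color 4: [7].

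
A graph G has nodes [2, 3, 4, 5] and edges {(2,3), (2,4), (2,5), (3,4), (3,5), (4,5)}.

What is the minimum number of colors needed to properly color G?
Clique number ω(G) = 4 (lower bound: χ ≥ ω).
The clique on [2, 3, 4, 5] has size 4, forcing χ ≥ 4, and the coloring below uses 4 colors, so χ(G) = 4.
A valid 4-coloring: color 1: [2]; color 2: [5]; color 3: [4]; color 4: [3].

χ(G) = 4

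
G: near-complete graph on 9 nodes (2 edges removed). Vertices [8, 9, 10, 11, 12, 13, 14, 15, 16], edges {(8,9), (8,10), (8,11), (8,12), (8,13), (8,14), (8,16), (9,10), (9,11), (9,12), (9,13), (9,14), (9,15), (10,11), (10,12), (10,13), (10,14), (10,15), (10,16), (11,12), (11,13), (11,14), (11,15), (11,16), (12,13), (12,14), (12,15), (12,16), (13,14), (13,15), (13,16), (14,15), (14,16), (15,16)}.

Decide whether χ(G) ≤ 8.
Yes, G is 8-colorable

A valid 8-coloring: color 1: [12]; color 2: [10]; color 3: [11]; color 4: [13]; color 5: [14]; color 6: [9, 16]; color 7: [8, 15].
(χ(G) = 7 ≤ 8.)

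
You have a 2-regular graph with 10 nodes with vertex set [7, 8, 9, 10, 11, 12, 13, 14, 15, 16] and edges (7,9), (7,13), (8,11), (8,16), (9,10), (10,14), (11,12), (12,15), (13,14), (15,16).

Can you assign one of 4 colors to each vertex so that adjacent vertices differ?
Yes, G is 4-colorable

A valid 4-coloring: color 1: [7, 8, 12, 14]; color 2: [10, 11, 13, 15]; color 3: [9, 16].
(χ(G) = 3 ≤ 4.)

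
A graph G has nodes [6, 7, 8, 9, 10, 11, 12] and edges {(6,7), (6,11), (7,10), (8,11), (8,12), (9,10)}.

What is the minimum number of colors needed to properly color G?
Clique number ω(G) = 2 (lower bound: χ ≥ ω).
The graph is bipartite (no odd cycle), so 2 colors suffice: χ(G) = 2.
A valid 2-coloring: color 1: [6, 8, 10]; color 2: [7, 9, 11, 12].

χ(G) = 2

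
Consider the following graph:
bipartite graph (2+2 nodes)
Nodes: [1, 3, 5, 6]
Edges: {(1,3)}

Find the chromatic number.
χ(G) = 2

Clique number ω(G) = 2 (lower bound: χ ≥ ω).
The graph is bipartite (no odd cycle), so 2 colors suffice: χ(G) = 2.
A valid 2-coloring: color 1: [1, 5, 6]; color 2: [3].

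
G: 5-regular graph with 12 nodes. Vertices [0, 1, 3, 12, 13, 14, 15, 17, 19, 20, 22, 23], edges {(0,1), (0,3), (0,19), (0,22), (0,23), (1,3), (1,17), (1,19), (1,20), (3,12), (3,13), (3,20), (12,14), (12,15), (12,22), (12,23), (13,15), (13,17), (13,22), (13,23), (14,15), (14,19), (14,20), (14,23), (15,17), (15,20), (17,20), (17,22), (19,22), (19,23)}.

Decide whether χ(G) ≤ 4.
Yes, G is 4-colorable

A valid 4-coloring: color 1: [1, 15, 22, 23]; color 2: [12, 13, 19, 20]; color 3: [0, 14, 17]; color 4: [3].
(χ(G) = 4 ≤ 4.)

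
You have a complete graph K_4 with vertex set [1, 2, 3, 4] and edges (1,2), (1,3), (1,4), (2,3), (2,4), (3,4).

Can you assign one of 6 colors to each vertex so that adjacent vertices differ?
Yes, G is 6-colorable

A valid 6-coloring: color 1: [3]; color 2: [2]; color 3: [1]; color 4: [4].
(χ(G) = 4 ≤ 6.)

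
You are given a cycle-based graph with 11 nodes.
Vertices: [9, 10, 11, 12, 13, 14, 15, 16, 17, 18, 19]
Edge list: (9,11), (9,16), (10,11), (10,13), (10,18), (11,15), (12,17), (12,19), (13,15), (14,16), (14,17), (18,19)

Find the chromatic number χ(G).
χ(G) = 3

Clique number ω(G) = 2 (lower bound: χ ≥ ω).
Odd cycle [18, 19, 12, 17, 14, 16, 9, 11, 10] needs 3 colors (χ ≥ 3).
The coloring below uses 3 colors, so χ(G) = 3.
A valid 3-coloring: color 1: [10, 15, 16, 17, 19]; color 2: [11, 12, 13, 14, 18]; color 3: [9].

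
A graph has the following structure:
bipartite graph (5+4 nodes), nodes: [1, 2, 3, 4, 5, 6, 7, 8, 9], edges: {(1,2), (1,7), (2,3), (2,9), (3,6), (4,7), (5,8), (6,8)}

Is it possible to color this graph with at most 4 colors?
A valid 4-coloring: color 1: [2, 5, 6, 7]; color 2: [1, 3, 4, 8, 9].
(χ(G) = 2 ≤ 4.)

Yes, G is 4-colorable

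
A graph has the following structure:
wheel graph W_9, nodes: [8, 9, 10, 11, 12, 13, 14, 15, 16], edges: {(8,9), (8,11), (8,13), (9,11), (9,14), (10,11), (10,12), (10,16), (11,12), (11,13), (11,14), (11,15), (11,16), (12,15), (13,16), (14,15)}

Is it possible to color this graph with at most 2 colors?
No, G is not 2-colorable

The clique on vertices [8, 9, 11] has size 3 > 2, so it alone needs 3 colors.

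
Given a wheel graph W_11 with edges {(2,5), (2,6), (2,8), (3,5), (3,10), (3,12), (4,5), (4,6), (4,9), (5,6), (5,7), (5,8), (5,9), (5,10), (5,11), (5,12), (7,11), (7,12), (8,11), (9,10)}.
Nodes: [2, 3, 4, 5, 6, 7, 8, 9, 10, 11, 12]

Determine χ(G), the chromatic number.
χ(G) = 3

Clique number ω(G) = 3 (lower bound: χ ≥ ω).
The clique on [2, 5, 8] has size 3, forcing χ ≥ 3, and the coloring below uses 3 colors, so χ(G) = 3.
A valid 3-coloring: color 1: [5]; color 2: [3, 6, 7, 8, 9]; color 3: [2, 4, 10, 11, 12].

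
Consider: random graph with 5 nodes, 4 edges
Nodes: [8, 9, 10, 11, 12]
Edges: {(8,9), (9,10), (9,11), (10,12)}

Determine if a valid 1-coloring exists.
No, G is not 1-colorable

Edge (8,9) forces its endpoints to differ, so 1 color is not enough.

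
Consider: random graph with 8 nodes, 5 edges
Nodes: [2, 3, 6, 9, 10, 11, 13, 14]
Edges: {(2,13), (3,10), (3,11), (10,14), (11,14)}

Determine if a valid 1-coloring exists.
No, G is not 1-colorable

Edge (2,13) forces its endpoints to differ, so 1 color is not enough.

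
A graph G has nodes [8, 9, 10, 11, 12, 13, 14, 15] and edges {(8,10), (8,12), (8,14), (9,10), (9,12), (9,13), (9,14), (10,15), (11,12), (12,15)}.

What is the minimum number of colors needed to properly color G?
χ(G) = 2

Clique number ω(G) = 2 (lower bound: χ ≥ ω).
The graph is bipartite (no odd cycle), so 2 colors suffice: χ(G) = 2.
A valid 2-coloring: color 1: [8, 9, 11, 15]; color 2: [10, 12, 13, 14].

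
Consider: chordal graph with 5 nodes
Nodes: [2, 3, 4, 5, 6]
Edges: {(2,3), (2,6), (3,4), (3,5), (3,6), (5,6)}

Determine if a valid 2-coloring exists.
The clique on vertices [2, 3, 6] has size 3 > 2, so it alone needs 3 colors.

No, G is not 2-colorable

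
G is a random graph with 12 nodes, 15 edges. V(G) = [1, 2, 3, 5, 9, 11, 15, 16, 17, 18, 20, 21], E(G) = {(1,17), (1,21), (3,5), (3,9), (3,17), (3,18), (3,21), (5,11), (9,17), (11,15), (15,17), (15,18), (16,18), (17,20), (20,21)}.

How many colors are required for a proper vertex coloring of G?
χ(G) = 3

Clique number ω(G) = 3 (lower bound: χ ≥ ω).
The clique on [3, 9, 17] has size 3, forcing χ ≥ 3, and the coloring below uses 3 colors, so χ(G) = 3.
A valid 3-coloring: color 1: [1, 2, 3, 15, 16, 20]; color 2: [5, 17, 18, 21]; color 3: [9, 11].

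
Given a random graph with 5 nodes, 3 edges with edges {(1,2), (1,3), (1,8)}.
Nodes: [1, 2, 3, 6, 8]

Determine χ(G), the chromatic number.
χ(G) = 2

Clique number ω(G) = 2 (lower bound: χ ≥ ω).
The graph is bipartite (no odd cycle), so 2 colors suffice: χ(G) = 2.
A valid 2-coloring: color 1: [1, 6]; color 2: [2, 3, 8].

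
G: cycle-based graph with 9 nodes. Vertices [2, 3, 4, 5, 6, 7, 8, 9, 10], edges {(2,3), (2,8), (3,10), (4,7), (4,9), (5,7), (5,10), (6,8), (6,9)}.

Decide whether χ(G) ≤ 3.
Yes, G is 3-colorable

A valid 3-coloring: color 1: [2, 7, 9, 10]; color 2: [3, 4, 5, 6]; color 3: [8].
(χ(G) = 3 ≤ 3.)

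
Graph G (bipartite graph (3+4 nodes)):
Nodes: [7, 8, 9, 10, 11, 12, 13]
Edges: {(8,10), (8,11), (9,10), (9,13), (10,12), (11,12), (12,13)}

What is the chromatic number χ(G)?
χ(G) = 2

Clique number ω(G) = 2 (lower bound: χ ≥ ω).
The graph is bipartite (no odd cycle), so 2 colors suffice: χ(G) = 2.
A valid 2-coloring: color 1: [7, 8, 9, 12]; color 2: [10, 11, 13].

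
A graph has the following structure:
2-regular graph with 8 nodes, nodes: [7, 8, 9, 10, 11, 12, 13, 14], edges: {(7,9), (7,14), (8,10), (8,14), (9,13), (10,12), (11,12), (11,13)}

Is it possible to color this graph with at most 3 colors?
Yes, G is 3-colorable

A valid 3-coloring: color 1: [7, 8, 12, 13]; color 2: [9, 10, 11, 14].
(χ(G) = 2 ≤ 3.)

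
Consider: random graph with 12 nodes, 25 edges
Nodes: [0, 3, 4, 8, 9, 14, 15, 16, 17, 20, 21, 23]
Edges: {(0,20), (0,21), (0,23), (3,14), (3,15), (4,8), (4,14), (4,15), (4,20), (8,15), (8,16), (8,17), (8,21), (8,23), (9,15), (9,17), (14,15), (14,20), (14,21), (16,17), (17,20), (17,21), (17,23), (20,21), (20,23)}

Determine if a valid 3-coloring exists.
Suppose a proper 3-coloring c exists. The clique [0, 20, 21] takes 3 distinct colors; by symmetry let c(0) = 1, c(20) = 2, c(21) = 3.
- Vertex 17: neighbors [20, 21] already have colors [2, 3] ⇒ c(17) = 1.
- Vertex 8: neighbors [17, 21] already have colors [1, 3] ⇒ c(8) = 2.
- Vertex 14: neighbors [20, 21] already have colors [2, 3] ⇒ c(14) = 1.
- Vertex 15: neighbors [14, 8] already have colors [1, 2] ⇒ c(15) = 3.
- Vertex 4: neighbors [14, 8, 15] already have colors [1, 2, 3] — all 3 colors blocked. Contradiction.
The forced assignments end in a contradiction, so G has no proper 3-coloring (χ ≥ 4).

No, G is not 3-colorable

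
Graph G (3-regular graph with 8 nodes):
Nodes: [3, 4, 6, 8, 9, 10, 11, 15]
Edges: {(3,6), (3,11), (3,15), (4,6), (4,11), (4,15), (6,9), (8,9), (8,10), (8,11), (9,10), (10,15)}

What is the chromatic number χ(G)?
Clique number ω(G) = 3 (lower bound: χ ≥ ω).
The clique on [8, 9, 10] has size 3, forcing χ ≥ 3, and the coloring below uses 3 colors, so χ(G) = 3.
A valid 3-coloring: color 1: [3, 4, 9]; color 2: [6, 8, 15]; color 3: [10, 11].

χ(G) = 3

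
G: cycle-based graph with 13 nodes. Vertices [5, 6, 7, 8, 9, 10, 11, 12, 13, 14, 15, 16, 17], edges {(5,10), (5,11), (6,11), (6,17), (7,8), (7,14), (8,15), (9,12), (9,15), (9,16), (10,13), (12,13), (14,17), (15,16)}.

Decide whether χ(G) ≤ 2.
No, G is not 2-colorable

The clique on vertices [9, 15, 16] has size 3 > 2, so it alone needs 3 colors.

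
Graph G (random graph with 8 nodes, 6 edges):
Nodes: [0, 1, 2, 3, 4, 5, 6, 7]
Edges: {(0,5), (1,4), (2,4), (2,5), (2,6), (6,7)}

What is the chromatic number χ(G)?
Clique number ω(G) = 2 (lower bound: χ ≥ ω).
The graph is bipartite (no odd cycle), so 2 colors suffice: χ(G) = 2.
A valid 2-coloring: color 1: [0, 1, 2, 3, 7]; color 2: [4, 5, 6].

χ(G) = 2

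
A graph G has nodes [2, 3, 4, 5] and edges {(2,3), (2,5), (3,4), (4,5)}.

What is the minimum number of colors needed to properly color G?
χ(G) = 2

Clique number ω(G) = 2 (lower bound: χ ≥ ω).
The graph is bipartite (no odd cycle), so 2 colors suffice: χ(G) = 2.
A valid 2-coloring: color 1: [2, 4]; color 2: [3, 5].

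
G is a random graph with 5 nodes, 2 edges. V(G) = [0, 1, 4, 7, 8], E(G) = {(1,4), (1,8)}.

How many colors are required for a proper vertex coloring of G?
χ(G) = 2

Clique number ω(G) = 2 (lower bound: χ ≥ ω).
The graph is bipartite (no odd cycle), so 2 colors suffice: χ(G) = 2.
A valid 2-coloring: color 1: [0, 1, 7]; color 2: [4, 8].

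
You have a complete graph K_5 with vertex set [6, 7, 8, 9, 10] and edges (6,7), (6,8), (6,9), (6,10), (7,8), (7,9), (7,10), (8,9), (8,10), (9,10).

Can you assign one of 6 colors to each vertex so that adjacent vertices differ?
A valid 6-coloring: color 1: [6]; color 2: [8]; color 3: [10]; color 4: [7]; color 5: [9].
(χ(G) = 5 ≤ 6.)

Yes, G is 6-colorable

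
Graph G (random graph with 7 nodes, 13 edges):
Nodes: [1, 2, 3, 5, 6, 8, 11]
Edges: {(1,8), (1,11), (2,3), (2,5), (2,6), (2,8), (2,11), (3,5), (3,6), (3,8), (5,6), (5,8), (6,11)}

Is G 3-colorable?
The clique on vertices [2, 3, 5, 8] has size 4 > 3, so it alone needs 4 colors.

No, G is not 3-colorable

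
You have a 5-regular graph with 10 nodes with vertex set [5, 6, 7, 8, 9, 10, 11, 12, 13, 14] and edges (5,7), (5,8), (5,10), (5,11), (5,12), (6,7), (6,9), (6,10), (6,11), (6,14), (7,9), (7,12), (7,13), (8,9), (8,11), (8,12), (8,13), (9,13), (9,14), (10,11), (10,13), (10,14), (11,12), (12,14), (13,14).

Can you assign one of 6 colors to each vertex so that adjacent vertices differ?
A valid 6-coloring: color 1: [7, 8, 10]; color 2: [11, 14]; color 3: [5, 9]; color 4: [6, 12, 13].
(χ(G) = 4 ≤ 6.)

Yes, G is 6-colorable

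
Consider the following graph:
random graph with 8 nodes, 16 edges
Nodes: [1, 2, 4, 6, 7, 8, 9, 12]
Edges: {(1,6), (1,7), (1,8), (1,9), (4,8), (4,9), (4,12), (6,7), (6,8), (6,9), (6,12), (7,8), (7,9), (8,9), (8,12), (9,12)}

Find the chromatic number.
χ(G) = 5

Clique number ω(G) = 5 (lower bound: χ ≥ ω).
The clique on [1, 6, 7, 8, 9] has size 5, forcing χ ≥ 5, and the coloring below uses 5 colors, so χ(G) = 5.
A valid 5-coloring: color 1: [2, 9]; color 2: [8]; color 3: [4, 6]; color 4: [7, 12]; color 5: [1].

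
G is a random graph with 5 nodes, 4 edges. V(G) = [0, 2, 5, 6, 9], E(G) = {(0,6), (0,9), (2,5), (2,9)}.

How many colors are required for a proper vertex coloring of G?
χ(G) = 2

Clique number ω(G) = 2 (lower bound: χ ≥ ω).
The graph is bipartite (no odd cycle), so 2 colors suffice: χ(G) = 2.
A valid 2-coloring: color 1: [0, 2]; color 2: [5, 6, 9].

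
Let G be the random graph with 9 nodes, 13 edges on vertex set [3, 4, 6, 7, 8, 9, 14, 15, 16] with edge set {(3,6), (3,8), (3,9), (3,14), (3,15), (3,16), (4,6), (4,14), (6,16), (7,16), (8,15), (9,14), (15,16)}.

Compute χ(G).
Clique number ω(G) = 3 (lower bound: χ ≥ ω).
The clique on [3, 9, 14] has size 3, forcing χ ≥ 3, and the coloring below uses 3 colors, so χ(G) = 3.
A valid 3-coloring: color 1: [3, 4, 7]; color 2: [8, 14, 16]; color 3: [6, 9, 15].

χ(G) = 3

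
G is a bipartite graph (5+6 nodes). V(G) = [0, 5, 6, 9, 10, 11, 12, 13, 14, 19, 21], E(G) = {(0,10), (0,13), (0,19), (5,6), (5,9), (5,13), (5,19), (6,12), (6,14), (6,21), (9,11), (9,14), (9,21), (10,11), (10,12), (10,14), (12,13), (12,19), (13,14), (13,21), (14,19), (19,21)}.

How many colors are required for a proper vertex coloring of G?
χ(G) = 2

Clique number ω(G) = 2 (lower bound: χ ≥ ω).
The graph is bipartite (no odd cycle), so 2 colors suffice: χ(G) = 2.
A valid 2-coloring: color 1: [6, 9, 10, 13, 19]; color 2: [0, 5, 11, 12, 14, 21].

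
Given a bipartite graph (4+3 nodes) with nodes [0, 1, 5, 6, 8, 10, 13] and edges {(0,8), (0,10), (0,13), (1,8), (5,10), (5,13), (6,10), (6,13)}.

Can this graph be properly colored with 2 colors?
Yes, G is 2-colorable

A valid 2-coloring: color 1: [0, 1, 5, 6]; color 2: [8, 10, 13].
(χ(G) = 2 ≤ 2.)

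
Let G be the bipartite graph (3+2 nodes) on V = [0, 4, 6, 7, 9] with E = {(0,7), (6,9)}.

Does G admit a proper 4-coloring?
A valid 4-coloring: color 1: [4, 7, 9]; color 2: [0, 6].
(χ(G) = 2 ≤ 4.)

Yes, G is 4-colorable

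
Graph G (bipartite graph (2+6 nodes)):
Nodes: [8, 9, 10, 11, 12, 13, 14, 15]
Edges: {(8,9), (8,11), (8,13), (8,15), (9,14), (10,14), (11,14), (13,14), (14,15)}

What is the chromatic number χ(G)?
χ(G) = 2

Clique number ω(G) = 2 (lower bound: χ ≥ ω).
The graph is bipartite (no odd cycle), so 2 colors suffice: χ(G) = 2.
A valid 2-coloring: color 1: [8, 12, 14]; color 2: [9, 10, 11, 13, 15].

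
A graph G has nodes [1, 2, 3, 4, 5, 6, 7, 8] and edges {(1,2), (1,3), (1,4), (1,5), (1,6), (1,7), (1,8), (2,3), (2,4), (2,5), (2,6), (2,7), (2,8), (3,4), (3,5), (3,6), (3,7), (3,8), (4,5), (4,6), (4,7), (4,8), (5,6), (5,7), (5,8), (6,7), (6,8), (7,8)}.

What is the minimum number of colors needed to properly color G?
Clique number ω(G) = 8 (lower bound: χ ≥ ω).
The clique on [1, 2, 3, 4, 5, 6, 7, 8] has size 8, forcing χ ≥ 8, and the coloring below uses 8 colors, so χ(G) = 8.
A valid 8-coloring: color 1: [2]; color 2: [3]; color 3: [7]; color 4: [4]; color 5: [8]; color 6: [1]; color 7: [6]; color 8: [5].

χ(G) = 8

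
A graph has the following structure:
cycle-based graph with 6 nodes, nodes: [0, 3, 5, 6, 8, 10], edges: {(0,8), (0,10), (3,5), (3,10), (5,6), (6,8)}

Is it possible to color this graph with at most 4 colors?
Yes, G is 4-colorable

A valid 4-coloring: color 1: [5, 8, 10]; color 2: [0, 3, 6].
(χ(G) = 2 ≤ 4.)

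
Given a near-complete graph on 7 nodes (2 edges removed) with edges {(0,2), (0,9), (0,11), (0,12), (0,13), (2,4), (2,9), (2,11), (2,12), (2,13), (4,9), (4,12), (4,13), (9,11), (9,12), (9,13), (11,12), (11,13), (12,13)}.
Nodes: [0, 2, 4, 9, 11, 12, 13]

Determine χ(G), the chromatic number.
Clique number ω(G) = 6 (lower bound: χ ≥ ω).
The clique on [0, 2, 9, 11, 12, 13] has size 6, forcing χ ≥ 6, and the coloring below uses 6 colors, so χ(G) = 6.
A valid 6-coloring: color 1: [2]; color 2: [13]; color 3: [9]; color 4: [12]; color 5: [0, 4]; color 6: [11].

χ(G) = 6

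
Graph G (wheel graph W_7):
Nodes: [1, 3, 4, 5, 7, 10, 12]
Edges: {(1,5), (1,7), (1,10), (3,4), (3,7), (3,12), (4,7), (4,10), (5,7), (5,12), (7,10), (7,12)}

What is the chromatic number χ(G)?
Clique number ω(G) = 3 (lower bound: χ ≥ ω).
The clique on [1, 7, 10] has size 3, forcing χ ≥ 3, and the coloring below uses 3 colors, so χ(G) = 3.
A valid 3-coloring: color 1: [7]; color 2: [1, 4, 12]; color 3: [3, 5, 10].

χ(G) = 3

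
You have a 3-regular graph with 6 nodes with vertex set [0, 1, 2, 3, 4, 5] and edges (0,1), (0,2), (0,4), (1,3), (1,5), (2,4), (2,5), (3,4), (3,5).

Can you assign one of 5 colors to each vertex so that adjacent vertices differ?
A valid 5-coloring: color 1: [1, 2]; color 2: [0, 3]; color 3: [4, 5].
(χ(G) = 3 ≤ 5.)

Yes, G is 5-colorable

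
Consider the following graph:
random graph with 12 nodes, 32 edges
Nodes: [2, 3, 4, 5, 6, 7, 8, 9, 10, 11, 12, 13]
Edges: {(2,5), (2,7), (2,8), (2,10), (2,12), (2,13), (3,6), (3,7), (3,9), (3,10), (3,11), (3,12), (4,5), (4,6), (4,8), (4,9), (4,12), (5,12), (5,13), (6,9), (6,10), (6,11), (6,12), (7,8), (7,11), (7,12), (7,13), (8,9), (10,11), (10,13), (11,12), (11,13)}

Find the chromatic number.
χ(G) = 4

Clique number ω(G) = 4 (lower bound: χ ≥ ω).
The clique on [3, 6, 10, 11] has size 4, forcing χ ≥ 4, and the coloring below uses 4 colors, so χ(G) = 4.
A valid 4-coloring: color 1: [9, 10, 12]; color 2: [2, 4, 11]; color 3: [3, 8, 13]; color 4: [5, 6, 7].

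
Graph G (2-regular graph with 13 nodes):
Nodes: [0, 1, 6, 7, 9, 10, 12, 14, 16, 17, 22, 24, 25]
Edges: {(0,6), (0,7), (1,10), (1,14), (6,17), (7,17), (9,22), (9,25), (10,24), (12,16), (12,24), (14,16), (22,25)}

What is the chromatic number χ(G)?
Clique number ω(G) = 3 (lower bound: χ ≥ ω).
The clique on [9, 22, 25] has size 3, forcing χ ≥ 3, and the coloring below uses 3 colors, so χ(G) = 3.
A valid 3-coloring: color 1: [0, 9, 10, 12, 14, 17]; color 2: [1, 6, 7, 16, 22, 24]; color 3: [25].

χ(G) = 3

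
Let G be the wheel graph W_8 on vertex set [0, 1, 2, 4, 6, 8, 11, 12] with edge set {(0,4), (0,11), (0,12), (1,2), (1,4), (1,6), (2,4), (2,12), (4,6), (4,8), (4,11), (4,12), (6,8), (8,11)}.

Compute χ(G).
Clique number ω(G) = 3 (lower bound: χ ≥ ω).
Odd cycle [0, 11, 8, 6, 1, 2, 12] needs 3 colors (χ ≥ 3).
Vertex 4 is adjacent to every vertex of [0, 1, 2, 6, 8, 11, 12], which already need 3 colors among themselves, so 4 needs a new color (χ ≥ 4).
The coloring below uses 4 colors, so χ(G) = 4.
A valid 4-coloring: color 1: [4]; color 2: [0, 2, 8]; color 3: [6, 11, 12]; color 4: [1].

χ(G) = 4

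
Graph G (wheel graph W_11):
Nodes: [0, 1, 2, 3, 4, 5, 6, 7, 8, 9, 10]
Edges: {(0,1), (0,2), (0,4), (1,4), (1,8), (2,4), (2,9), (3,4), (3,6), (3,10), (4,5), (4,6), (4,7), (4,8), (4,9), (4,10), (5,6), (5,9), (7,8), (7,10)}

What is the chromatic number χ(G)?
Clique number ω(G) = 3 (lower bound: χ ≥ ω).
The clique on [0, 1, 4] has size 3, forcing χ ≥ 3, and the coloring below uses 3 colors, so χ(G) = 3.
A valid 3-coloring: color 1: [4]; color 2: [1, 2, 3, 5, 7]; color 3: [0, 6, 8, 9, 10].

χ(G) = 3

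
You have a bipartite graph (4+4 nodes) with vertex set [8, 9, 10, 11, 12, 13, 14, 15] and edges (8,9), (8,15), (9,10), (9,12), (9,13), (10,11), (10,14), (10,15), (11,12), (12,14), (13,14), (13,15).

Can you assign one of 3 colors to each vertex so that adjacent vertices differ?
A valid 3-coloring: color 1: [9, 11, 14, 15]; color 2: [8, 10, 12, 13].
(χ(G) = 2 ≤ 3.)

Yes, G is 3-colorable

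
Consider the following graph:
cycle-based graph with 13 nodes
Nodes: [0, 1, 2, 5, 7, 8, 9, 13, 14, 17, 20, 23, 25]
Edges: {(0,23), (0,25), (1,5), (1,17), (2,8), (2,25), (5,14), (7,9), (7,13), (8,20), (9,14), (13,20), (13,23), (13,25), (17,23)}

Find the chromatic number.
χ(G) = 3

Clique number ω(G) = 2 (lower bound: χ ≥ ω).
Odd cycle [20, 13, 25, 2, 8] needs 3 colors (χ ≥ 3).
The coloring below uses 3 colors, so χ(G) = 3.
A valid 3-coloring: color 1: [0, 2, 5, 9, 13, 17]; color 2: [1, 7, 8, 14, 23, 25]; color 3: [20].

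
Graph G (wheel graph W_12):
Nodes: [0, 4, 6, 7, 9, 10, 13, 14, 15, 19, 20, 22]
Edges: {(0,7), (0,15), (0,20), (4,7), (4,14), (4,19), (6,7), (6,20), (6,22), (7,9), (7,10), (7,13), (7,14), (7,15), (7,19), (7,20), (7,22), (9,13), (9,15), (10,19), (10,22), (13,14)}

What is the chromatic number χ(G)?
Clique number ω(G) = 3 (lower bound: χ ≥ ω).
Odd cycle [14, 4, 19, 10, 22, 6, 20, 0, 15, 9, 13] needs 3 colors (χ ≥ 3).
Vertex 7 is adjacent to every vertex of [0, 4, 6, 9, 10, 13, 14, 15, 19, 20, 22], which already need 3 colors among themselves, so 7 needs a new color (χ ≥ 4).
The coloring below uses 4 colors, so χ(G) = 4.
A valid 4-coloring: color 1: [7]; color 2: [9, 14, 19, 20, 22]; color 3: [0, 4, 6, 10, 13]; color 4: [15].

χ(G) = 4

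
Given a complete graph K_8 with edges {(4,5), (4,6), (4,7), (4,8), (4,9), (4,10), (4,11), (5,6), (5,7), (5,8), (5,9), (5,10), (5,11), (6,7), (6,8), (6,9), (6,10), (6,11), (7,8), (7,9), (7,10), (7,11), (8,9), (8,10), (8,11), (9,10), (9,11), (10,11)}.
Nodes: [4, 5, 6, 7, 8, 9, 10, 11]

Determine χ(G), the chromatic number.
Clique number ω(G) = 8 (lower bound: χ ≥ ω).
The clique on [4, 5, 6, 7, 8, 9, 10, 11] has size 8, forcing χ ≥ 8, and the coloring below uses 8 colors, so χ(G) = 8.
A valid 8-coloring: color 1: [11]; color 2: [4]; color 3: [7]; color 4: [10]; color 5: [5]; color 6: [9]; color 7: [8]; color 8: [6].

χ(G) = 8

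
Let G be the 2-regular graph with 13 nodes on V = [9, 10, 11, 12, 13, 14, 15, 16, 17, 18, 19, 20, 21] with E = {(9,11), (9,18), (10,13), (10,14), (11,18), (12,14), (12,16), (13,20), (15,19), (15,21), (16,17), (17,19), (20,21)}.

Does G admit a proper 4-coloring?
A valid 4-coloring: color 1: [9, 10, 12, 15, 17, 20]; color 2: [11, 13, 14, 16, 19, 21]; color 3: [18].
(χ(G) = 3 ≤ 4.)

Yes, G is 4-colorable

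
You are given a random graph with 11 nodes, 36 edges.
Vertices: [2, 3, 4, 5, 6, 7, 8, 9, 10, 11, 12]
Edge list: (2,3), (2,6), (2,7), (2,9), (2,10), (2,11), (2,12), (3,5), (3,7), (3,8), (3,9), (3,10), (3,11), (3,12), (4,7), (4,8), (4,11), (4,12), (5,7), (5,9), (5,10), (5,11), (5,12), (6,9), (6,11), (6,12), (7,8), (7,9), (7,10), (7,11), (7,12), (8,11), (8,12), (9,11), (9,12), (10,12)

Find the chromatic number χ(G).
Clique number ω(G) = 5 (lower bound: χ ≥ ω).
The clique on [2, 3, 7, 9, 11] has size 5, forcing χ ≥ 5, and the coloring below uses 5 colors, so χ(G) = 5.
A valid 5-coloring: color 1: [6, 7]; color 2: [11, 12]; color 3: [3, 4]; color 4: [2, 5, 8]; color 5: [9, 10].

χ(G) = 5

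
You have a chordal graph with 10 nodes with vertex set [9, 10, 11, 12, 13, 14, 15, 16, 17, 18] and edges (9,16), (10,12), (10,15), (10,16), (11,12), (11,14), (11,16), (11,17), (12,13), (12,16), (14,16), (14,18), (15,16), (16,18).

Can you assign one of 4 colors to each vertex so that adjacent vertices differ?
Yes, G is 4-colorable

A valid 4-coloring: color 1: [13, 16, 17]; color 2: [9, 12, 14, 15]; color 3: [10, 11, 18].
(χ(G) = 3 ≤ 4.)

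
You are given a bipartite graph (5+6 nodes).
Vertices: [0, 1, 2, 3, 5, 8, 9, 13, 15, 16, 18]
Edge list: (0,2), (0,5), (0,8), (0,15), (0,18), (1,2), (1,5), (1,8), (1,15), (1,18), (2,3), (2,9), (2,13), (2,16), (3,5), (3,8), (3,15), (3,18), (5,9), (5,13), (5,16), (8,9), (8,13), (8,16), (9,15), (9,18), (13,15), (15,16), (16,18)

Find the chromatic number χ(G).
χ(G) = 2

Clique number ω(G) = 2 (lower bound: χ ≥ ω).
The graph is bipartite (no odd cycle), so 2 colors suffice: χ(G) = 2.
A valid 2-coloring: color 1: [2, 5, 8, 15, 18]; color 2: [0, 1, 3, 9, 13, 16].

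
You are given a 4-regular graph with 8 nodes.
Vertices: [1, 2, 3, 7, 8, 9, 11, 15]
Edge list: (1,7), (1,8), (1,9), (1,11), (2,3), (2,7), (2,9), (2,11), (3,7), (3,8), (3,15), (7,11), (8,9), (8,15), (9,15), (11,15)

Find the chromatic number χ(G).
χ(G) = 3

Clique number ω(G) = 3 (lower bound: χ ≥ ω).
The clique on [1, 8, 9] has size 3, forcing χ ≥ 3, and the coloring below uses 3 colors, so χ(G) = 3.
A valid 3-coloring: color 1: [3, 9, 11]; color 2: [7, 8]; color 3: [1, 2, 15].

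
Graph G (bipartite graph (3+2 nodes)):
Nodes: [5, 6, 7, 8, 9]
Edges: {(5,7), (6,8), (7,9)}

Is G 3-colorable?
Yes, G is 3-colorable

A valid 3-coloring: color 1: [7, 8]; color 2: [5, 6, 9].
(χ(G) = 2 ≤ 3.)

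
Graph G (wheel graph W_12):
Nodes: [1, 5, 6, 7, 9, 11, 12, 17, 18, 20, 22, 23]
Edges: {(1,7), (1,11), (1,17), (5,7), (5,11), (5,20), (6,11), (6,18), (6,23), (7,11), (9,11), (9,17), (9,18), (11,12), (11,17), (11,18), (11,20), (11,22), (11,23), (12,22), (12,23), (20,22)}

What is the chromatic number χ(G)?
χ(G) = 4

Clique number ω(G) = 3 (lower bound: χ ≥ ω).
Odd cycle [5, 20, 22, 12, 23, 6, 18, 9, 17, 1, 7] needs 3 colors (χ ≥ 3).
Vertex 11 is adjacent to every vertex of [1, 5, 6, 7, 9, 12, 17, 18, 20, 22, 23], which already need 3 colors among themselves, so 11 needs a new color (χ ≥ 4).
The coloring below uses 4 colors, so χ(G) = 4.
A valid 4-coloring: color 1: [11]; color 2: [1, 5, 18, 22, 23]; color 3: [6, 7, 9, 12, 20]; color 4: [17].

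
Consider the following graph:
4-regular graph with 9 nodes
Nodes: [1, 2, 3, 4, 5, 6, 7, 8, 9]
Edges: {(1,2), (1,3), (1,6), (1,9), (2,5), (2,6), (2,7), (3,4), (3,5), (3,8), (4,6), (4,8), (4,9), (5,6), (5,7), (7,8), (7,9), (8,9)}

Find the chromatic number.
Clique number ω(G) = 3 (lower bound: χ ≥ ω).
Suppose a proper 3-coloring c exists. The clique [1, 2, 6] takes 3 distinct colors; by symmetry let c(1) = 1, c(2) = 2, c(6) = 3.
- Vertex 5: neighbors [2, 6] already have colors [2, 3] ⇒ c(5) = 1.
- Vertex 7: neighbors [5, 2] already have colors [1, 2] ⇒ c(7) = 3.
- Vertex 9: neighbors [1, 7] already have colors [1, 3] ⇒ c(9) = 2.
- Vertex 4: neighbors [9, 6] already have colors [2, 3] ⇒ c(4) = 1.
- Vertex 8: neighbors [4, 9, 7] already have colors [1, 2, 3] — all 3 colors blocked. Contradiction.
The forced assignments end in a contradiction, so G has no proper 3-coloring (χ ≥ 4).
The coloring below uses 4 colors, so χ(G) = 4.
A valid 4-coloring: color 1: [3, 6, 7]; color 2: [1, 5, 8]; color 3: [2, 4]; color 4: [9].

χ(G) = 4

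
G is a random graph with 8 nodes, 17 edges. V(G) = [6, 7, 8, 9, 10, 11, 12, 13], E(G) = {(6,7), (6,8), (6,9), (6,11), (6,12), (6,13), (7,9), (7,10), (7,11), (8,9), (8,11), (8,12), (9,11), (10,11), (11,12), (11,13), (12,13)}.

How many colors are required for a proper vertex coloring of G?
χ(G) = 4

Clique number ω(G) = 4 (lower bound: χ ≥ ω).
The clique on [6, 8, 9, 11] has size 4, forcing χ ≥ 4, and the coloring below uses 4 colors, so χ(G) = 4.
A valid 4-coloring: color 1: [11]; color 2: [6, 10]; color 3: [9, 12]; color 4: [7, 8, 13].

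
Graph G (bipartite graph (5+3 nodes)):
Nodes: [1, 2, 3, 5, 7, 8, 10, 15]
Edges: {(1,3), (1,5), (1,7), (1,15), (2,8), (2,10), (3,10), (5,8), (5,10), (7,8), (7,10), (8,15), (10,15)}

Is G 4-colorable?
Yes, G is 4-colorable

A valid 4-coloring: color 1: [1, 8, 10]; color 2: [2, 3, 5, 7, 15].
(χ(G) = 2 ≤ 4.)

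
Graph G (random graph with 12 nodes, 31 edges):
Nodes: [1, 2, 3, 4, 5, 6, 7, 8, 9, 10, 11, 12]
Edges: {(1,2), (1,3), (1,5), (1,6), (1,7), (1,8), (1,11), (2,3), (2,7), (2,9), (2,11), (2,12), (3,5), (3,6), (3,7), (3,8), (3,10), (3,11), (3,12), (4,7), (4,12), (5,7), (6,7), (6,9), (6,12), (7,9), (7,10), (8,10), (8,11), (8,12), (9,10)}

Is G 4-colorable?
Yes, G is 4-colorable

A valid 4-coloring: color 1: [3, 4, 9]; color 2: [7, 11, 12]; color 3: [1, 10]; color 4: [2, 5, 6, 8].
(χ(G) = 4 ≤ 4.)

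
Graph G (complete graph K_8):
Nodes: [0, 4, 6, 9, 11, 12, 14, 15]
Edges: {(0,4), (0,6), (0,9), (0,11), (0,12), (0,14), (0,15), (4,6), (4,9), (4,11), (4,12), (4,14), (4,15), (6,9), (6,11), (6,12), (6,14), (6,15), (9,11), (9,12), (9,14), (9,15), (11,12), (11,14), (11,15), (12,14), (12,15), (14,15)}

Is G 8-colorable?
Yes, G is 8-colorable

A valid 8-coloring: color 1: [6]; color 2: [9]; color 3: [15]; color 4: [14]; color 5: [0]; color 6: [4]; color 7: [11]; color 8: [12].
(χ(G) = 8 ≤ 8.)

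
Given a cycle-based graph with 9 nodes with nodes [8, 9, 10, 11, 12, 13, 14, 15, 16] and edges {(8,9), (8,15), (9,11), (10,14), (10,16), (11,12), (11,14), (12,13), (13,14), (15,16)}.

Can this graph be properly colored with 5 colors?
Yes, G is 5-colorable

A valid 5-coloring: color 1: [9, 12, 14, 16]; color 2: [10, 11, 13, 15]; color 3: [8].
(χ(G) = 3 ≤ 5.)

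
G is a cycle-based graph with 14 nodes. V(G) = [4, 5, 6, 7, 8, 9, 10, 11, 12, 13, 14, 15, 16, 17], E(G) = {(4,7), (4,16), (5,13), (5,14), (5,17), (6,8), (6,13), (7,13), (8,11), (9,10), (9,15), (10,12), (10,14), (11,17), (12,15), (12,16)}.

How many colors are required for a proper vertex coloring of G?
Clique number ω(G) = 2 (lower bound: χ ≥ ω).
The graph is bipartite (no odd cycle), so 2 colors suffice: χ(G) = 2.
A valid 2-coloring: color 1: [5, 6, 7, 10, 11, 15, 16]; color 2: [4, 8, 9, 12, 13, 14, 17].

χ(G) = 2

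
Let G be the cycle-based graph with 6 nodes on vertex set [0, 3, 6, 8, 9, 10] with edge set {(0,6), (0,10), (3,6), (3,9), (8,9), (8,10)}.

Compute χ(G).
Clique number ω(G) = 2 (lower bound: χ ≥ ω).
The graph is bipartite (no odd cycle), so 2 colors suffice: χ(G) = 2.
A valid 2-coloring: color 1: [6, 9, 10]; color 2: [0, 3, 8].

χ(G) = 2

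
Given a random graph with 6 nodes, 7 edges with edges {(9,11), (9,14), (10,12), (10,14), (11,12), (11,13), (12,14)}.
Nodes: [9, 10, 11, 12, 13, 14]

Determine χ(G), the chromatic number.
χ(G) = 3

Clique number ω(G) = 3 (lower bound: χ ≥ ω).
The clique on [10, 12, 14] has size 3, forcing χ ≥ 3, and the coloring below uses 3 colors, so χ(G) = 3.
A valid 3-coloring: color 1: [9, 12, 13]; color 2: [11, 14]; color 3: [10].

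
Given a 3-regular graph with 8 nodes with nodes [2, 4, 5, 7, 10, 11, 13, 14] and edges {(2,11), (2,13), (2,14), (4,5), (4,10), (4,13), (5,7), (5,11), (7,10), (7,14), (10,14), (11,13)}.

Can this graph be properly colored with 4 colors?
Yes, G is 4-colorable

A valid 4-coloring: color 1: [2, 5, 10]; color 2: [4, 11, 14]; color 3: [7, 13].
(χ(G) = 3 ≤ 4.)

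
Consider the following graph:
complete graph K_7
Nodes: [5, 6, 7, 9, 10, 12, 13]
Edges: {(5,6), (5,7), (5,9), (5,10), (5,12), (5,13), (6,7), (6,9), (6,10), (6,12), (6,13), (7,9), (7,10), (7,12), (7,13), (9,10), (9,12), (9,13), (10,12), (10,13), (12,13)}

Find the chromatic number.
χ(G) = 7

Clique number ω(G) = 7 (lower bound: χ ≥ ω).
The clique on [5, 6, 7, 9, 10, 12, 13] has size 7, forcing χ ≥ 7, and the coloring below uses 7 colors, so χ(G) = 7.
A valid 7-coloring: color 1: [5]; color 2: [10]; color 3: [13]; color 4: [7]; color 5: [6]; color 6: [12]; color 7: [9].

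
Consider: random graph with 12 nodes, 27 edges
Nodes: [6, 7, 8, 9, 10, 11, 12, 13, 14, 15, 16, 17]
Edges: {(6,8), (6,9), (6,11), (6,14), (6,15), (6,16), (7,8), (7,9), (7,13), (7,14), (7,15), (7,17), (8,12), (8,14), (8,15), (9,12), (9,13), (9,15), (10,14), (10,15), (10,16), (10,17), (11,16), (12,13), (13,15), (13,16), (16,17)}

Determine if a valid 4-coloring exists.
Yes, G is 4-colorable

A valid 4-coloring: color 1: [6, 7, 10, 12]; color 2: [14, 15, 16]; color 3: [8, 9, 11, 17]; color 4: [13].
(χ(G) = 4 ≤ 4.)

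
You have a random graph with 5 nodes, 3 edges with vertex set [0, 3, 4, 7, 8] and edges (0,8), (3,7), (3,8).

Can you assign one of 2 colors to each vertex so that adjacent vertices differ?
A valid 2-coloring: color 1: [4, 7, 8]; color 2: [0, 3].
(χ(G) = 2 ≤ 2.)

Yes, G is 2-colorable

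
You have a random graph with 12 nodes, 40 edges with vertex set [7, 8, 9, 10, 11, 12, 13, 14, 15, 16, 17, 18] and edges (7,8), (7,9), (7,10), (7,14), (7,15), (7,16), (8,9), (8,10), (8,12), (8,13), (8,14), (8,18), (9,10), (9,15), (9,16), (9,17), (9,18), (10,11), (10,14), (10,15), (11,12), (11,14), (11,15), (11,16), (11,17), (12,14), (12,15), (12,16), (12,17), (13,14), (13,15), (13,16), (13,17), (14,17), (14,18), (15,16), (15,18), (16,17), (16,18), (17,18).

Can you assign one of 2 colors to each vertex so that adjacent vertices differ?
No, G is not 2-colorable

The clique on vertices [9, 16, 17, 18] has size 4 > 2, so it alone needs 4 colors.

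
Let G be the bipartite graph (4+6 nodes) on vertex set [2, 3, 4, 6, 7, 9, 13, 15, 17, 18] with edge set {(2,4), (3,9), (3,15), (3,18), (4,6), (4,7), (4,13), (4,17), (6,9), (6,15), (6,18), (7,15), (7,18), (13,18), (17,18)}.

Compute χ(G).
Clique number ω(G) = 2 (lower bound: χ ≥ ω).
The graph is bipartite (no odd cycle), so 2 colors suffice: χ(G) = 2.
A valid 2-coloring: color 1: [4, 9, 15, 18]; color 2: [2, 3, 6, 7, 13, 17].

χ(G) = 2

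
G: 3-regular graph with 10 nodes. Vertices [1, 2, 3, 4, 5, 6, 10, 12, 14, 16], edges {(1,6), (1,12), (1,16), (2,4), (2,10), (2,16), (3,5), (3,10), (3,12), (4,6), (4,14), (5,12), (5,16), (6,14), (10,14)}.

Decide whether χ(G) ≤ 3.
Yes, G is 3-colorable

A valid 3-coloring: color 1: [1, 4, 5, 10]; color 2: [2, 3, 6]; color 3: [12, 14, 16].
(χ(G) = 3 ≤ 3.)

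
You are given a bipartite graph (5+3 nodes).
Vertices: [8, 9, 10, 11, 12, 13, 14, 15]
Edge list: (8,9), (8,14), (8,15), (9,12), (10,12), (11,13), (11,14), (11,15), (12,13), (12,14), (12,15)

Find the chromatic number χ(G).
χ(G) = 2

Clique number ω(G) = 2 (lower bound: χ ≥ ω).
The graph is bipartite (no odd cycle), so 2 colors suffice: χ(G) = 2.
A valid 2-coloring: color 1: [8, 11, 12]; color 2: [9, 10, 13, 14, 15].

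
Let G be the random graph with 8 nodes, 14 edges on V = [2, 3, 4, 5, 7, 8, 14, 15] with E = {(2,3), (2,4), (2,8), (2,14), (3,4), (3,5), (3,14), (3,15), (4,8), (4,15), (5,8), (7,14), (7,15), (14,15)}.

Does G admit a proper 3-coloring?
A valid 3-coloring: color 1: [3, 7, 8]; color 2: [2, 5, 15]; color 3: [4, 14].
(χ(G) = 3 ≤ 3.)

Yes, G is 3-colorable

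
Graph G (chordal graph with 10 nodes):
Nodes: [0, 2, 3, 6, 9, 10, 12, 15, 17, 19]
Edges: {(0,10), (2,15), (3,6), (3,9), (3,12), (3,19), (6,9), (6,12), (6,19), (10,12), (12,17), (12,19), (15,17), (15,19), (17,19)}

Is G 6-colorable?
A valid 6-coloring: color 1: [2, 9, 10, 19]; color 2: [0, 12, 15]; color 3: [6, 17]; color 4: [3].
(χ(G) = 4 ≤ 6.)

Yes, G is 6-colorable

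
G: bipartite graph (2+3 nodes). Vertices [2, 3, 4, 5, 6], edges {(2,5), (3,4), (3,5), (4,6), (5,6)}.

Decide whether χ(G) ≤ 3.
Yes, G is 3-colorable

A valid 3-coloring: color 1: [4, 5]; color 2: [2, 3, 6].
(χ(G) = 2 ≤ 3.)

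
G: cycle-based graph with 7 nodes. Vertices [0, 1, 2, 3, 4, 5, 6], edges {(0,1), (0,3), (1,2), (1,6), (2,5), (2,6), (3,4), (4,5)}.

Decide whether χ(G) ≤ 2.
No, G is not 2-colorable

The clique on vertices [1, 2, 6] has size 3 > 2, so it alone needs 3 colors.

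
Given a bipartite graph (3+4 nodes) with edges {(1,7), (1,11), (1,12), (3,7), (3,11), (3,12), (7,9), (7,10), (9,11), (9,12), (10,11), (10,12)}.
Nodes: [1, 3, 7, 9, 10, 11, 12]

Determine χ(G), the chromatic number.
χ(G) = 2

Clique number ω(G) = 2 (lower bound: χ ≥ ω).
The graph is bipartite (no odd cycle), so 2 colors suffice: χ(G) = 2.
A valid 2-coloring: color 1: [7, 11, 12]; color 2: [1, 3, 9, 10].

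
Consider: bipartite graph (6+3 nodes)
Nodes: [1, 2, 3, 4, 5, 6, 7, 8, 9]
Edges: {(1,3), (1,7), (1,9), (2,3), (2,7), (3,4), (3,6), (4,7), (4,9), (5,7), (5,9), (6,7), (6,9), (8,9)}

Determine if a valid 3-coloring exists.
A valid 3-coloring: color 1: [3, 7, 9]; color 2: [1, 2, 4, 5, 6, 8].
(χ(G) = 2 ≤ 3.)

Yes, G is 3-colorable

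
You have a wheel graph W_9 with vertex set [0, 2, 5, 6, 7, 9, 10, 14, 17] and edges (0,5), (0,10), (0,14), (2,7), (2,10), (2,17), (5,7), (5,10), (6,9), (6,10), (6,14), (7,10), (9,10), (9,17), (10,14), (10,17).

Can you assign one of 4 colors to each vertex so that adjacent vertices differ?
A valid 4-coloring: color 1: [10]; color 2: [2, 5, 9, 14]; color 3: [0, 6, 7, 17].
(χ(G) = 3 ≤ 4.)

Yes, G is 4-colorable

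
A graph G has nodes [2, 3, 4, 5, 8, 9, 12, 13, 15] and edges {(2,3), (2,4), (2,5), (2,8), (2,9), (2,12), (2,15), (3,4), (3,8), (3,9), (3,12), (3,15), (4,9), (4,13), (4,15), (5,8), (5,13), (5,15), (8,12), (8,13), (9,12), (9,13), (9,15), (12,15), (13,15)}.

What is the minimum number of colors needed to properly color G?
Clique number ω(G) = 5 (lower bound: χ ≥ ω).
The clique on [2, 3, 4, 9, 15] has size 5, forcing χ ≥ 5, and the coloring below uses 5 colors, so χ(G) = 5.
A valid 5-coloring: color 1: [8, 15]; color 2: [2, 13]; color 3: [3, 5]; color 4: [9]; color 5: [4, 12].

χ(G) = 5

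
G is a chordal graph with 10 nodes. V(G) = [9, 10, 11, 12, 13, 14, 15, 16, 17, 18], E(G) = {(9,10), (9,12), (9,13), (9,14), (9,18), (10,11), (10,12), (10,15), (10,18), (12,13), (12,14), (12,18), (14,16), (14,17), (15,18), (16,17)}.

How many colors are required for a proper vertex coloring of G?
χ(G) = 4

Clique number ω(G) = 4 (lower bound: χ ≥ ω).
The clique on [9, 10, 12, 18] has size 4, forcing χ ≥ 4, and the coloring below uses 4 colors, so χ(G) = 4.
A valid 4-coloring: color 1: [9, 11, 15, 16]; color 2: [10, 13, 14]; color 3: [12, 17]; color 4: [18].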